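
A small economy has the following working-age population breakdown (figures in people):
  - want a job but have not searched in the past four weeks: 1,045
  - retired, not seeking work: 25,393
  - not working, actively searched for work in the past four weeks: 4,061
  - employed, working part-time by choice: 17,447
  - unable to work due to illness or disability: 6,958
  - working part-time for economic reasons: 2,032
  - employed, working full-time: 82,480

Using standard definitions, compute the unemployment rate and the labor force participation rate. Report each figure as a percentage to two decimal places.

Unemployment rate ≈ 3.83%; labor force participation rate ≈ 76.05%.

Employed = 17,447 + 2,032 + 82,480 = 101,959 (anyone who worked, including part-time for economic reasons, counts as employed).
Unemployed = 4,061.
Labor force = 101,959 + 4,061 = 106,020.
Not in labor force = 1,045 + 25,393 + 6,958 = 33,396 (those not working and not actively searching are outside the labor force — including those who want a job but have given up searching).
Civilian working-age population = 106,020 + 33,396 = 139,416.
Unemployment rate = 4,061 / 106,020 = 3.83%.
Labor force participation rate = 106,020 / 139,416 = 76.05%.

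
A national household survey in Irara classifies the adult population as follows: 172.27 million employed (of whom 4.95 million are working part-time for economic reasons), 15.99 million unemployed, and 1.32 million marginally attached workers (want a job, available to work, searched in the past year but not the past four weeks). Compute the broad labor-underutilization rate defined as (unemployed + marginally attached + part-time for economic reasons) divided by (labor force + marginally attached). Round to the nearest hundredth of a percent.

Labor force = 172.27 + 15.99 = 188.26 million.
Numerator = 15.99 + 1.32 + 4.95 = 22.26 million.
Denominator = 188.26 + 1.32 = 189.58 million.
Broad rate = 22.26 / 189.58 = 11.74%.

Broad underutilization rate ≈ 11.74%.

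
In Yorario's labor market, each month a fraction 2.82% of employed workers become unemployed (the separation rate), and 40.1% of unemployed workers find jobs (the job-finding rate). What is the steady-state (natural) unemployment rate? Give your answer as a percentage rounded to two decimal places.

Steady-state unemployment rate ≈ 6.57%.

At steady state the flows balance: s·E = f·U, so U/(E+U) = s/(s+f).
u* = 2.82 / (2.82 + 40.1) = 2.82 / 42.92 = 6.57%.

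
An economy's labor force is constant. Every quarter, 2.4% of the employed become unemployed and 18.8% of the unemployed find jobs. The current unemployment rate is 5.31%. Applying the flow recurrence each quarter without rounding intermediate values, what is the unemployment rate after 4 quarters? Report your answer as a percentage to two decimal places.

With a fixed labor force, u_{t+1} = u_t + s·(1−u_t) − f·u_t = u_t·(1−s−f) + s.
Here 1−s−f = 0.788 and s = 0.024.
u_1 = 0.053100 × 0.788 + 0.024 = 0.065843.
u_2 = 0.065843 × 0.788 + 0.024 = 0.075884.
u_3 = 0.075884 × 0.788 + 0.024 = 0.083797.
u_4 = 0.083797 × 0.788 + 0.024 = 0.090032.

Unemployment rate after four quarters ≈ 9.00%.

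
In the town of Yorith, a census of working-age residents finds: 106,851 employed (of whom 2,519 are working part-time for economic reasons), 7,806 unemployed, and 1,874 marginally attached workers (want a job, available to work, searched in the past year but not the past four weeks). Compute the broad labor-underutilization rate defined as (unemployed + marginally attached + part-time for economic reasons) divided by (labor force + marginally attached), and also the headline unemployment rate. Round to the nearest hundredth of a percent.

Broad underutilization rate ≈ 10.47%; headline unemployment rate ≈ 6.81%.

Labor force = 106,851 + 7,806 = 114,657.
Numerator = 7,806 + 1,874 + 2,519 = 12,199.
Denominator = 114,657 + 1,874 = 116,531.
Broad rate = 12,199 / 116,531 = 10.47%.
Headline unemployment rate = 7,806 / 114,657 = 6.81%.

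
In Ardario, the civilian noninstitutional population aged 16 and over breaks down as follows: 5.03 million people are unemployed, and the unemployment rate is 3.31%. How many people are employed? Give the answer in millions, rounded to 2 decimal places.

Labor force = U / u = 5.03 / 0.0331 ≈ 151.96 million.
Employed = labor force − unemployed = 151.96 − 5.03 = 146.93 million.

About 146.93 million are employed.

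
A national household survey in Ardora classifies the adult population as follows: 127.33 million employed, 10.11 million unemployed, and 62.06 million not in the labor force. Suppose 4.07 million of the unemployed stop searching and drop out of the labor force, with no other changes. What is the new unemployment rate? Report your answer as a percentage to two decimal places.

Initially, labor force = 127.33 + 10.11 = 137.44 million, so u = 10.11/137.44 = 7.36%.
After the change, unemployed and labor force both fall by 4.07 → E = 127.33, U = 6.04, labor force = 133.37 million.
New unemployment rate = 6.04 / 133.37 = 4.53%.

New unemployment rate ≈ 4.53%.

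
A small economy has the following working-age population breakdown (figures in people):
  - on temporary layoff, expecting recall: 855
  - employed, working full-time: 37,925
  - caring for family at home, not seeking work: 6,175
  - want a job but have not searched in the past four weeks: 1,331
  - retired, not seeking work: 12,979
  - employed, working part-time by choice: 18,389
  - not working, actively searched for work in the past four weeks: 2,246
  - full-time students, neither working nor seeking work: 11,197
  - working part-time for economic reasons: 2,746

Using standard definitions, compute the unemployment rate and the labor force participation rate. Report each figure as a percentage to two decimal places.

Unemployment rate ≈ 4.99%; labor force participation rate ≈ 66.24%.

Employed = 37,925 + 18,389 + 2,746 = 59,060 (anyone who worked, including part-time for economic reasons, counts as employed).
Unemployed = 855 + 2,246 = 3,101 (jobless and actively searching, or on temporary layoff).
Labor force = 59,060 + 3,101 = 62,161.
Not in labor force = 6,175 + 1,331 + 12,979 + 11,197 = 31,682 (those not working and not actively searching are outside the labor force — including those who want a job but have given up searching).
Civilian working-age population = 62,161 + 31,682 = 93,843.
Unemployment rate = 3,101 / 62,161 = 4.99%.
Labor force participation rate = 62,161 / 93,843 = 66.24%.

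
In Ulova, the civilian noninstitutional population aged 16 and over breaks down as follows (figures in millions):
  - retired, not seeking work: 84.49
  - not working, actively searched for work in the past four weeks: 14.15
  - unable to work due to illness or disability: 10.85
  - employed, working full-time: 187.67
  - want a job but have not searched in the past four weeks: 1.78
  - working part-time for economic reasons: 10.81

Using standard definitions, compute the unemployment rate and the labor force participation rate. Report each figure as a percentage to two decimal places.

Unemployment rate ≈ 6.65%; labor force participation rate ≈ 68.65%.

Employed = 187.67 + 10.81 = 198.48 million (anyone who worked, including part-time for economic reasons, counts as employed).
Unemployed = 14.15 million.
Labor force = 198.48 + 14.15 = 212.63 million.
Not in labor force = 84.49 + 10.85 + 1.78 = 97.12 million (those not working and not actively searching are outside the labor force — including those who want a job but have given up searching).
Civilian working-age population = 212.63 + 97.12 = 309.75 million.
Unemployment rate = 14.15 / 212.63 = 6.65%.
Labor force participation rate = 212.63 / 309.75 = 68.65%.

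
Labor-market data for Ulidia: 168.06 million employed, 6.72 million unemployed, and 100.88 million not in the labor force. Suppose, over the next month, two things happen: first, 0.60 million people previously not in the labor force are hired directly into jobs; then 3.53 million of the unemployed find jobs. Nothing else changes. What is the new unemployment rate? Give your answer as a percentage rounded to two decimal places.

Initially, labor force = 168.06 + 6.72 = 174.78 million, so u = 6.72/174.78 = 3.84%.
After the first change, employed and labor force both rise by 0.60; unemployed unchanged → E = 168.66, U = 6.72, labor force = 175.38 million.
After the second change, unemployed falls and employed rises by 3.53; labor force unchanged → E = 172.19, U = 3.19, labor force = 175.38 million.
New unemployment rate = 3.19 / 175.38 = 1.82%.

New unemployment rate ≈ 1.82%.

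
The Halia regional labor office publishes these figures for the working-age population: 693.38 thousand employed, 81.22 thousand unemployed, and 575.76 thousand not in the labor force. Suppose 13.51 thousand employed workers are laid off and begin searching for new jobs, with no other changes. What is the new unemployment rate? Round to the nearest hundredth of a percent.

New unemployment rate ≈ 12.23%.

Initially, labor force = 693.38 + 81.22 = 774.60 thousand, so u = 81.22/774.60 = 10.49%.
After the change, employed falls and unemployed rises by 13.51; labor force unchanged → E = 679.87, U = 94.73, labor force = 774.60 thousand.
New unemployment rate = 94.73 / 774.60 = 12.23%.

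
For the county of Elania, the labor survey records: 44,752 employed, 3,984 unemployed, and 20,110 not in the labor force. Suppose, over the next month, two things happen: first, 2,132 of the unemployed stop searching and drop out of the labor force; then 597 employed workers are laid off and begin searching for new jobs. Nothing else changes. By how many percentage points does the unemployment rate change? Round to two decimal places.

Initially, labor force = 44,752 + 3,984 = 48,736, so u = 3,984/48,736 = 8.17%.
After the first change, unemployed and labor force both fall by 2,132 → E = 44,752, U = 1,852, labor force = 46,604.
After the second change, employed falls and unemployed rises by 597; labor force unchanged → E = 44,155, U = 2,449, labor force = 46,604.
New unemployment rate = 2,449 / 46,604 = 5.25%.
Change = 5.25% − 8.17% = −2.92 percentage points.

The unemployment rate changes by −2.92 percentage points.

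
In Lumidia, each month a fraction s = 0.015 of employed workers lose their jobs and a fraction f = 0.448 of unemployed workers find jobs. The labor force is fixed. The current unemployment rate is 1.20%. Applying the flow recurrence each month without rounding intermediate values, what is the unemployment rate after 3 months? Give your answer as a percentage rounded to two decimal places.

Unemployment rate after three months ≈ 2.92%.

With a fixed labor force, u_{t+1} = u_t + s·(1−u_t) − f·u_t = u_t·(1−s−f) + s.
Here 1−s−f = 0.537 and s = 0.015.
u_1 = 0.012000 × 0.537 + 0.015 = 0.021444.
u_2 = 0.021444 × 0.537 + 0.015 = 0.026515.
u_3 = 0.026515 × 0.537 + 0.015 = 0.029239.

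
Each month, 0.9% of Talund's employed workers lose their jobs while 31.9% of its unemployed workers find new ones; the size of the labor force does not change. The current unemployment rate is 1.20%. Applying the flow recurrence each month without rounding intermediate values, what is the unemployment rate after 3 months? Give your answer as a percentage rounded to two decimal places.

Unemployment rate after three months ≈ 2.28%.

With a fixed labor force, u_{t+1} = u_t + s·(1−u_t) − f·u_t = u_t·(1−s−f) + s.
Here 1−s−f = 0.672 and s = 0.009.
u_1 = 0.012000 × 0.672 + 0.009 = 0.017064.
u_2 = 0.017064 × 0.672 + 0.009 = 0.020467.
u_3 = 0.020467 × 0.672 + 0.009 = 0.022754.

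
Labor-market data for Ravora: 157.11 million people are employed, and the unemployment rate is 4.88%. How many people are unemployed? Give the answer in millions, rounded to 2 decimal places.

About 8.06 million are unemployed.

Let U be the number unemployed. The labor force is E + U, and U/(E+U) = 0.0488.
So U = 0.0488 × 157.11 / (1 − 0.0488) = 7.6670 / 0.9512 ≈ 8.06 million.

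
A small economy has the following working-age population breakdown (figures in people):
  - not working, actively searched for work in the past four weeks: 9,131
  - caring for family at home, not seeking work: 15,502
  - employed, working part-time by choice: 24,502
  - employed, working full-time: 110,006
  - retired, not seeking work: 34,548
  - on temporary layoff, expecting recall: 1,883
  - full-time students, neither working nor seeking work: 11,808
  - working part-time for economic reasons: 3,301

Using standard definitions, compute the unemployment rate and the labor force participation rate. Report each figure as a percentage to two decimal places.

Employed = 24,502 + 110,006 + 3,301 = 137,809 (anyone who worked, including part-time for economic reasons, counts as employed).
Unemployed = 9,131 + 1,883 = 11,014 (jobless and actively searching, or on temporary layoff).
Labor force = 137,809 + 11,014 = 148,823.
Not in labor force = 15,502 + 34,548 + 11,808 = 61,858 (those not working and not actively searching are outside the labor force).
Civilian working-age population = 148,823 + 61,858 = 210,681.
Unemployment rate = 11,014 / 148,823 = 7.40%.
Labor force participation rate = 148,823 / 210,681 = 70.64%.

Unemployment rate ≈ 7.40%; labor force participation rate ≈ 70.64%.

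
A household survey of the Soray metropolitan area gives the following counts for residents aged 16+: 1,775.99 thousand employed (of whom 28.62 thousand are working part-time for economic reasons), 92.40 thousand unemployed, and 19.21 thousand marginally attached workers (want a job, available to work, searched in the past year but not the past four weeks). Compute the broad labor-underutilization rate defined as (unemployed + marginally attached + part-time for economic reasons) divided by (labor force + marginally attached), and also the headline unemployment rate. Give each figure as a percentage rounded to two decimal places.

Broad underutilization rate ≈ 7.43%; headline unemployment rate ≈ 4.95%.

Labor force = 1,775.99 + 92.40 = 1,868.39 thousand.
Numerator = 92.40 + 19.21 + 28.62 = 140.23 thousand.
Denominator = 1,868.39 + 19.21 = 1,887.60 thousand.
Broad rate = 140.23 / 1,887.60 = 7.43%.
Headline unemployment rate = 92.40 / 1,868.39 = 4.95%.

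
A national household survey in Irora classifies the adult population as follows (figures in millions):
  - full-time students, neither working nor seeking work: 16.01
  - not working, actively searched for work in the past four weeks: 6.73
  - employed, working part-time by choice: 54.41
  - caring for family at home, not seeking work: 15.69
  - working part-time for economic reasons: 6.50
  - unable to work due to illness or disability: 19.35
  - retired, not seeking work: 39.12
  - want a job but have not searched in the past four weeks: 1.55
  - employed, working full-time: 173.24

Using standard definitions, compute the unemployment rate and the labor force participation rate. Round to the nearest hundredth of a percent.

Unemployment rate ≈ 2.79%; labor force participation rate ≈ 72.42%.

Employed = 54.41 + 6.50 + 173.24 = 234.15 million (anyone who worked, including part-time for economic reasons, counts as employed).
Unemployed = 6.73 million.
Labor force = 234.15 + 6.73 = 240.88 million.
Not in labor force = 16.01 + 15.69 + 19.35 + 39.12 + 1.55 = 91.72 million (those not working and not actively searching are outside the labor force — including those who want a job but have given up searching).
Civilian working-age population = 240.88 + 91.72 = 332.60 million.
Unemployment rate = 6.73 / 240.88 = 2.79%.
Labor force participation rate = 240.88 / 332.60 = 72.42%.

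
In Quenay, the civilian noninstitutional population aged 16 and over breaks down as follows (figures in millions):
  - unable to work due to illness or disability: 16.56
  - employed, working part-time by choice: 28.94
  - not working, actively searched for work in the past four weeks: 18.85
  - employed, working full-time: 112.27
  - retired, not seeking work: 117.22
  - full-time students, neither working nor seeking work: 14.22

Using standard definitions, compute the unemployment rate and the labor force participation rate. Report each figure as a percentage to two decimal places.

Employed = 28.94 + 112.27 = 141.21 million.
Unemployed = 18.85 million.
Labor force = 141.21 + 18.85 = 160.06 million.
Not in labor force = 16.56 + 117.22 + 14.22 = 148.00 million (those not working and not actively searching are outside the labor force).
Civilian working-age population = 160.06 + 148.00 = 308.06 million.
Unemployment rate = 18.85 / 160.06 = 11.78%.
Labor force participation rate = 160.06 / 308.06 = 51.96%.

Unemployment rate ≈ 11.78%; labor force participation rate ≈ 51.96%.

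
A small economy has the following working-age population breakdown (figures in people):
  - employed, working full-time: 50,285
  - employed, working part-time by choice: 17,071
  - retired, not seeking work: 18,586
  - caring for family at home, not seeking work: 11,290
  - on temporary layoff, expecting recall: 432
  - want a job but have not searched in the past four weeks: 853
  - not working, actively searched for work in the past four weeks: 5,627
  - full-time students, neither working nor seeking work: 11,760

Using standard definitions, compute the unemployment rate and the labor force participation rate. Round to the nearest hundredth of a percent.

Employed = 50,285 + 17,071 = 67,356.
Unemployed = 432 + 5,627 = 6,059 (jobless and actively searching, or on temporary layoff).
Labor force = 67,356 + 6,059 = 73,415.
Not in labor force = 18,586 + 11,290 + 853 + 11,760 = 42,489 (those not working and not actively searching are outside the labor force — including those who want a job but have given up searching).
Civilian working-age population = 73,415 + 42,489 = 115,904.
Unemployment rate = 6,059 / 73,415 = 8.25%.
Labor force participation rate = 73,415 / 115,904 = 63.34%.

Unemployment rate ≈ 8.25%; labor force participation rate ≈ 63.34%.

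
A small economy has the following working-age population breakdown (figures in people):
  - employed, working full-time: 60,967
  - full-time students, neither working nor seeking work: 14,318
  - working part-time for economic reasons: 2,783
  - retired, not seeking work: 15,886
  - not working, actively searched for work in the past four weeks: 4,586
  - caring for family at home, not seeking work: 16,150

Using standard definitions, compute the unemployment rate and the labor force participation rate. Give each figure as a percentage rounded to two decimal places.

Employed = 60,967 + 2,783 = 63,750 (anyone who worked, including part-time for economic reasons, counts as employed).
Unemployed = 4,586.
Labor force = 63,750 + 4,586 = 68,336.
Not in labor force = 14,318 + 15,886 + 16,150 = 46,354 (those not working and not actively searching are outside the labor force).
Civilian working-age population = 68,336 + 46,354 = 114,690.
Unemployment rate = 4,586 / 68,336 = 6.71%.
Labor force participation rate = 68,336 / 114,690 = 59.58%.

Unemployment rate ≈ 6.71%; labor force participation rate ≈ 59.58%.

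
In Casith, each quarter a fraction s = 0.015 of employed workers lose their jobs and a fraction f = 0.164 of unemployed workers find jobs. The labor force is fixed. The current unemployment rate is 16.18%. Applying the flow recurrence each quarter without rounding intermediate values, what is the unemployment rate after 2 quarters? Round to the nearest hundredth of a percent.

Unemployment rate after two quarters ≈ 13.64%.

With a fixed labor force, u_{t+1} = u_t + s·(1−u_t) − f·u_t = u_t·(1−s−f) + s.
Here 1−s−f = 0.821 and s = 0.015.
u_1 = 0.161800 × 0.821 + 0.015 = 0.147838.
u_2 = 0.147838 × 0.821 + 0.015 = 0.136375.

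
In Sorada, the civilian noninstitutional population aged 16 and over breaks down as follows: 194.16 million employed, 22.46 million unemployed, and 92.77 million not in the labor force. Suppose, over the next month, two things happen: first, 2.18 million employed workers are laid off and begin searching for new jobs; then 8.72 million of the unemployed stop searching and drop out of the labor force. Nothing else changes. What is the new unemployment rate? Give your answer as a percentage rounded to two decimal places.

New unemployment rate ≈ 7.66%.

Initially, labor force = 194.16 + 22.46 = 216.62 million, so u = 22.46/216.62 = 10.37%.
After the first change, employed falls and unemployed rises by 2.18; labor force unchanged → E = 191.98, U = 24.64, labor force = 216.62 million.
After the second change, unemployed and labor force both fall by 8.72 → E = 191.98, U = 15.92, labor force = 207.90 million.
New unemployment rate = 15.92 / 207.90 = 7.66%.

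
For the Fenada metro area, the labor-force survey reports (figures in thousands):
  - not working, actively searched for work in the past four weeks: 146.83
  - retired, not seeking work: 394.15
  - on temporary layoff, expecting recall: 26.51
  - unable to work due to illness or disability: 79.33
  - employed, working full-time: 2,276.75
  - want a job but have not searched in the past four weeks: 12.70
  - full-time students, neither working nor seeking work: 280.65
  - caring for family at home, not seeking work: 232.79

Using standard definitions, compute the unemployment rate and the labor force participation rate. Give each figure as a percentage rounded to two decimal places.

Unemployment rate ≈ 7.07%; labor force participation rate ≈ 71.02%.

Employed = 2,276.75 thousand.
Unemployed = 146.83 + 26.51 = 173.34 thousand (jobless and actively searching, or on temporary layoff).
Labor force = 2,276.75 + 173.34 = 2,450.09 thousand.
Not in labor force = 394.15 + 79.33 + 12.70 + 280.65 + 232.79 = 999.62 thousand (those not working and not actively searching are outside the labor force — including those who want a job but have given up searching).
Civilian working-age population = 2,450.09 + 999.62 = 3,449.71 thousand.
Unemployment rate = 173.34 / 2,450.09 = 7.07%.
Labor force participation rate = 2,450.09 / 3,449.71 = 71.02%.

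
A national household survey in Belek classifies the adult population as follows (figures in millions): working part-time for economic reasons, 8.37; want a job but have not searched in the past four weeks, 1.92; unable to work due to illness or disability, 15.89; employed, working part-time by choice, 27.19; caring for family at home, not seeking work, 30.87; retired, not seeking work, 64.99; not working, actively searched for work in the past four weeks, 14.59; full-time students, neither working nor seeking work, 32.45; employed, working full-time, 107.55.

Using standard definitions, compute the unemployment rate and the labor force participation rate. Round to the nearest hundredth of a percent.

Employed = 8.37 + 27.19 + 107.55 = 143.11 million (anyone who worked, including part-time for economic reasons, counts as employed).
Unemployed = 14.59 million.
Labor force = 143.11 + 14.59 = 157.70 million.
Not in labor force = 1.92 + 15.89 + 30.87 + 64.99 + 32.45 = 146.12 million (those not working and not actively searching are outside the labor force — including those who want a job but have given up searching).
Civilian working-age population = 157.70 + 146.12 = 303.82 million.
Unemployment rate = 14.59 / 157.70 = 9.25%.
Labor force participation rate = 157.70 / 303.82 = 51.91%.

Unemployment rate ≈ 9.25%; labor force participation rate ≈ 51.91%.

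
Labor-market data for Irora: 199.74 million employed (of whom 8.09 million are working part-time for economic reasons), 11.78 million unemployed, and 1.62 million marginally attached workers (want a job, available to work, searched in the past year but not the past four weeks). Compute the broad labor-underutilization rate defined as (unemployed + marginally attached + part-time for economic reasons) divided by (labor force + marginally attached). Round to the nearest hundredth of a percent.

Broad underutilization rate ≈ 10.08%.

Labor force = 199.74 + 11.78 = 211.52 million.
Numerator = 11.78 + 1.62 + 8.09 = 21.49 million.
Denominator = 211.52 + 1.62 = 213.14 million.
Broad rate = 21.49 / 213.14 = 10.08%.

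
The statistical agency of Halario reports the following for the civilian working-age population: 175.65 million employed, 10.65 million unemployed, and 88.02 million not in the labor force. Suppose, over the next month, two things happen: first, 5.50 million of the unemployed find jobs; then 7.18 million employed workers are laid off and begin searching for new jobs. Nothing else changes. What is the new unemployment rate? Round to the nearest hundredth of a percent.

New unemployment rate ≈ 6.62%.

Initially, labor force = 175.65 + 10.65 = 186.30 million, so u = 10.65/186.30 = 5.72%.
After the first change, unemployed falls and employed rises by 5.50; labor force unchanged → E = 181.15, U = 5.15, labor force = 186.30 million.
After the second change, employed falls and unemployed rises by 7.18; labor force unchanged → E = 173.97, U = 12.33, labor force = 186.30 million.
New unemployment rate = 12.33 / 186.30 = 6.62%.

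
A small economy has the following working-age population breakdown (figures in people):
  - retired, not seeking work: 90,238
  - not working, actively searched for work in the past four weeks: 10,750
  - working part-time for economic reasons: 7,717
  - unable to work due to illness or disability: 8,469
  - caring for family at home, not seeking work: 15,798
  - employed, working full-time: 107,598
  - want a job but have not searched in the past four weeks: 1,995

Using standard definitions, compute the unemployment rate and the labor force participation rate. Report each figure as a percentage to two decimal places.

Employed = 7,717 + 107,598 = 115,315 (anyone who worked, including part-time for economic reasons, counts as employed).
Unemployed = 10,750.
Labor force = 115,315 + 10,750 = 126,065.
Not in labor force = 90,238 + 8,469 + 15,798 + 1,995 = 116,500 (those not working and not actively searching are outside the labor force — including those who want a job but have given up searching).
Civilian working-age population = 126,065 + 116,500 = 242,565.
Unemployment rate = 10,750 / 126,065 = 8.53%.
Labor force participation rate = 126,065 / 242,565 = 51.97%.

Unemployment rate ≈ 8.53%; labor force participation rate ≈ 51.97%.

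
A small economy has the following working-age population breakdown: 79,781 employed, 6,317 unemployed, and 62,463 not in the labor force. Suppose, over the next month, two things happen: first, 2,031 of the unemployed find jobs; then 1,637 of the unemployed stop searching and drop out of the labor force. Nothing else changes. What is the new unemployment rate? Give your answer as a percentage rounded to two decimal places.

New unemployment rate ≈ 3.14%.

Initially, labor force = 79,781 + 6,317 = 86,098, so u = 6,317/86,098 = 7.34%.
After the first change, unemployed falls and employed rises by 2,031; labor force unchanged → E = 81,812, U = 4,286, labor force = 86,098.
After the second change, unemployed and labor force both fall by 1,637 → E = 81,812, U = 2,649, labor force = 84,461.
New unemployment rate = 2,649 / 84,461 = 3.14%.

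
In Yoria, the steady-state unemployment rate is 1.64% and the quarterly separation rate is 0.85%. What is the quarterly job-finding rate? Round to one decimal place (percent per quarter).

From u* = s/(s+f): f = s·(1−u)/u.
f = 0.85 × (1 − 0.0164) / 0.0164 = 0.8361 / 0.0164 ≈ 51.0% per quarter.

Job-finding rate ≈ 51.0% per quarter.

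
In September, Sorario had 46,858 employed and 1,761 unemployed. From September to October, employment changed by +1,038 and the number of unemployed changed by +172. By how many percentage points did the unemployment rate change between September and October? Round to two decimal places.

September: labor force = 46,858 + 1,761 = 48,619; u = 1,761/48,619 = 3.62%.
October: labor force = 47,896 + 1,933 = 49,829; u = 1,933/49,829 = 3.88%.
Change = 3.88% − 3.62% = +0.26 pp.

The unemployment rate changed by +0.26 percentage points.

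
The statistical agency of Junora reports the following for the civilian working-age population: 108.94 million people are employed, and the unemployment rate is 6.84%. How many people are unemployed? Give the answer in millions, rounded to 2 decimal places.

About 8.00 million are unemployed.

Let U be the number unemployed. The labor force is E + U, and U/(E+U) = 0.0684.
So U = 0.0684 × 108.94 / (1 − 0.0684) = 7.4515 / 0.9316 ≈ 8.00 million.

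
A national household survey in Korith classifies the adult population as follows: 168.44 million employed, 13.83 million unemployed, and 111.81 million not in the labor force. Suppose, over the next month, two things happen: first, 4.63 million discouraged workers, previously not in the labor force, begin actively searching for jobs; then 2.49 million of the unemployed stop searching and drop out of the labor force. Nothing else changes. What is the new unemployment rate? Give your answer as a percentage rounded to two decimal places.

Initially, labor force = 168.44 + 13.83 = 182.27 million, so u = 13.83/182.27 = 7.59%.
After the first change, unemployed and labor force both rise by 4.63 → E = 168.44, U = 18.46, labor force = 186.90 million.
After the second change, unemployed and labor force both fall by 2.49 → E = 168.44, U = 15.97, labor force = 184.41 million.
New unemployment rate = 15.97 / 184.41 = 8.66%.

New unemployment rate ≈ 8.66%.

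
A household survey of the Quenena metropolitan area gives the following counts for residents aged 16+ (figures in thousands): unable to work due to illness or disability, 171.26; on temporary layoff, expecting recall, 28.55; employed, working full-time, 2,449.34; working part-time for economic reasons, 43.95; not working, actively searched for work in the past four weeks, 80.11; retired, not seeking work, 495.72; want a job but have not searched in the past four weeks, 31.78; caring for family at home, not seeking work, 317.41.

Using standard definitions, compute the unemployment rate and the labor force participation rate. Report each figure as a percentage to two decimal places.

Unemployment rate ≈ 4.18%; labor force participation rate ≈ 71.91%.

Employed = 2,449.34 + 43.95 = 2,493.29 thousand (anyone who worked, including part-time for economic reasons, counts as employed).
Unemployed = 28.55 + 80.11 = 108.66 thousand (jobless and actively searching, or on temporary layoff).
Labor force = 2,493.29 + 108.66 = 2,601.95 thousand.
Not in labor force = 171.26 + 495.72 + 31.78 + 317.41 = 1,016.17 thousand (those not working and not actively searching are outside the labor force — including those who want a job but have given up searching).
Civilian working-age population = 2,601.95 + 1,016.17 = 3,618.12 thousand.
Unemployment rate = 108.66 / 2,601.95 = 4.18%.
Labor force participation rate = 2,601.95 / 3,618.12 = 71.91%.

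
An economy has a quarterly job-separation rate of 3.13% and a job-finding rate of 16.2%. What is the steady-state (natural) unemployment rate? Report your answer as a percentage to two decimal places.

Steady-state unemployment rate ≈ 16.19%.

At steady state the flows balance: s·E = f·U, so U/(E+U) = s/(s+f).
u* = 3.13 / (3.13 + 16.2) = 3.13 / 19.33 = 16.19%.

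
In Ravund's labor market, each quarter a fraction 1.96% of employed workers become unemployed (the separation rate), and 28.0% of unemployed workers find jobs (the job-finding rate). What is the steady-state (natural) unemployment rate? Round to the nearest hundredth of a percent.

Steady-state unemployment rate ≈ 6.54%.

At steady state the flows balance: s·E = f·U, so U/(E+U) = s/(s+f).
u* = 1.96 / (1.96 + 28.0) = 1.96 / 29.96 = 6.54%.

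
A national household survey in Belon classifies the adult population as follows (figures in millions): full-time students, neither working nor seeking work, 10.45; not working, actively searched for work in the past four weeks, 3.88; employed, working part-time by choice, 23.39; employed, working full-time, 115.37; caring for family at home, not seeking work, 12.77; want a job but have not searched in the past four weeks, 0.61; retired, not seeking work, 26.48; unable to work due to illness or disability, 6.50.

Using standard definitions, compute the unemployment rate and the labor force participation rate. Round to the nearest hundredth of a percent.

Unemployment rate ≈ 2.72%; labor force participation rate ≈ 71.52%.

Employed = 23.39 + 115.37 = 138.76 million.
Unemployed = 3.88 million.
Labor force = 138.76 + 3.88 = 142.64 million.
Not in labor force = 10.45 + 12.77 + 0.61 + 26.48 + 6.50 = 56.81 million (those not working and not actively searching are outside the labor force — including those who want a job but have given up searching).
Civilian working-age population = 142.64 + 56.81 = 199.45 million.
Unemployment rate = 3.88 / 142.64 = 2.72%.
Labor force participation rate = 142.64 / 199.45 = 71.52%.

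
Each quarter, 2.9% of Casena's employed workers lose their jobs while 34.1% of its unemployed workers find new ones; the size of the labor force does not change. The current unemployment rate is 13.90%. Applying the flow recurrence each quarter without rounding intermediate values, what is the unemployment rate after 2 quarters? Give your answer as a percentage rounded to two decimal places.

With a fixed labor force, u_{t+1} = u_t + s·(1−u_t) − f·u_t = u_t·(1−s−f) + s.
Here 1−s−f = 0.630 and s = 0.029.
u_1 = 0.139000 × 0.630 + 0.029 = 0.116570.
u_2 = 0.116570 × 0.630 + 0.029 = 0.102439.

Unemployment rate after two quarters ≈ 10.24%.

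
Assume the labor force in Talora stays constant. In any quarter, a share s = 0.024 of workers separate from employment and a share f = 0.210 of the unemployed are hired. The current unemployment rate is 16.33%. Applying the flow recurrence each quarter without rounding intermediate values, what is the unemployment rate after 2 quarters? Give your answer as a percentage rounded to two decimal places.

With a fixed labor force, u_{t+1} = u_t + s·(1−u_t) − f·u_t = u_t·(1−s−f) + s.
Here 1−s−f = 0.766 and s = 0.024.
u_1 = 0.163300 × 0.766 + 0.024 = 0.149088.
u_2 = 0.149088 × 0.766 + 0.024 = 0.138201.

Unemployment rate after two quarters ≈ 13.82%.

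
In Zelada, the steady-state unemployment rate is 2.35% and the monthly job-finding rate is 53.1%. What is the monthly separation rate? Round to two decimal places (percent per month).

From u* = s/(s+f): s = u·f/(1−u).
s = 0.0235 × 53.1 / (1 − 0.0235) = 1.2479 / 0.9765 ≈ 1.28% per month.

Separation rate ≈ 1.28% per month.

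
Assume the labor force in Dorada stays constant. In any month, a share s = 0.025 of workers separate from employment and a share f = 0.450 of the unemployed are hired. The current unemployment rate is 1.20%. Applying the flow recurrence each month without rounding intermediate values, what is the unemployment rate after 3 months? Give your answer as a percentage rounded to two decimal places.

With a fixed labor force, u_{t+1} = u_t + s·(1−u_t) − f·u_t = u_t·(1−s−f) + s.
Here 1−s−f = 0.525 and s = 0.025.
u_1 = 0.012000 × 0.525 + 0.025 = 0.031300.
u_2 = 0.031300 × 0.525 + 0.025 = 0.041433.
u_3 = 0.041433 × 0.525 + 0.025 = 0.046752.

Unemployment rate after three months ≈ 4.68%.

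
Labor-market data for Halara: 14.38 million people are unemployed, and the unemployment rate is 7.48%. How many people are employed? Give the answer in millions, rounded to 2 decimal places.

About 177.87 million are employed.

Labor force = U / u = 14.38 / 0.0748 ≈ 192.25 million.
Employed = labor force − unemployed = 192.25 − 14.38 = 177.87 million.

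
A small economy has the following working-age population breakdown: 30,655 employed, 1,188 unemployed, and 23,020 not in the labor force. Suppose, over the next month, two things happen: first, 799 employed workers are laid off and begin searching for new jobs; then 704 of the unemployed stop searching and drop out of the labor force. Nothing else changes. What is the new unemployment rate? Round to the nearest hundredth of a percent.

Initially, labor force = 30,655 + 1,188 = 31,843, so u = 1,188/31,843 = 3.73%.
After the first change, employed falls and unemployed rises by 799; labor force unchanged → E = 29,856, U = 1,987, labor force = 31,843.
After the second change, unemployed and labor force both fall by 704 → E = 29,856, U = 1,283, labor force = 31,139.
New unemployment rate = 1,283 / 31,139 = 4.12%.

New unemployment rate ≈ 4.12%.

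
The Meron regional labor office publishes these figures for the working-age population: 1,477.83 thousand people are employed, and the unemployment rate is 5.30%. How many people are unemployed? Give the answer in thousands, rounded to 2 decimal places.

Let U be the number unemployed. The labor force is E + U, and U/(E+U) = 0.0530.
So U = 0.0530 × 1,477.83 / (1 − 0.0530) = 78.3250 / 0.9470 ≈ 82.71 thousand.

About 82.71 thousand are unemployed.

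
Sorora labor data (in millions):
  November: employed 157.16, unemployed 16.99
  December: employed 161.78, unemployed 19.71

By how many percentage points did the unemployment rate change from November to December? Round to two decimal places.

The unemployment rate changed by +1.10 percentage points.

November: labor force = 157.16 + 16.99 = 174.15; u = 16.99/174.15 = 9.76%.
December: labor force = 161.78 + 19.71 = 181.49; u = 19.71/181.49 = 10.86%.
Change = 10.86% − 9.76% = +1.10 pp.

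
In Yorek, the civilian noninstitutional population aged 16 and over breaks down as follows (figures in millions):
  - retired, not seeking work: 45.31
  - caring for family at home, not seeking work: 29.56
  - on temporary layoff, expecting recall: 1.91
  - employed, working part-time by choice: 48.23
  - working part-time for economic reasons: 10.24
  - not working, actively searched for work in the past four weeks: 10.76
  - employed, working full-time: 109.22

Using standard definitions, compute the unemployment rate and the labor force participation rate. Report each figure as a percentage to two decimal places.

Unemployment rate ≈ 7.02%; labor force participation rate ≈ 70.67%.

Employed = 48.23 + 10.24 + 109.22 = 167.69 million (anyone who worked, including part-time for economic reasons, counts as employed).
Unemployed = 1.91 + 10.76 = 12.67 million (jobless and actively searching, or on temporary layoff).
Labor force = 167.69 + 12.67 = 180.36 million.
Not in labor force = 45.31 + 29.56 = 74.87 million (those not working and not actively searching are outside the labor force).
Civilian working-age population = 180.36 + 74.87 = 255.23 million.
Unemployment rate = 12.67 / 180.36 = 7.02%.
Labor force participation rate = 180.36 / 255.23 = 70.67%.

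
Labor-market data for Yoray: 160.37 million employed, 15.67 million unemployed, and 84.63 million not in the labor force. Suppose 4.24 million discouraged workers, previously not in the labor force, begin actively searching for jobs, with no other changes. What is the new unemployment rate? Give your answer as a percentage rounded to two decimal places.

New unemployment rate ≈ 11.04%.

Initially, labor force = 160.37 + 15.67 = 176.04 million, so u = 15.67/176.04 = 8.90%.
After the change, unemployed and labor force both rise by 4.24 → E = 160.37, U = 19.91, labor force = 180.28 million.
New unemployment rate = 19.91 / 180.28 = 11.04%.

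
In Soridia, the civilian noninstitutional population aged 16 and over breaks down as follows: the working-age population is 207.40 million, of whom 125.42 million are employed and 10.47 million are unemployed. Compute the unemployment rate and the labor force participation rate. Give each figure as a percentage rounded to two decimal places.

Labor force = employed + unemployed = 125.42 + 10.47 = 135.89 million.
Unemployment rate = 10.47 / 135.89 = 7.70%.
Labor force participation rate = 135.89 / 207.40 = 65.52%.

Unemployment rate ≈ 7.70%; labor force participation rate ≈ 65.52%.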